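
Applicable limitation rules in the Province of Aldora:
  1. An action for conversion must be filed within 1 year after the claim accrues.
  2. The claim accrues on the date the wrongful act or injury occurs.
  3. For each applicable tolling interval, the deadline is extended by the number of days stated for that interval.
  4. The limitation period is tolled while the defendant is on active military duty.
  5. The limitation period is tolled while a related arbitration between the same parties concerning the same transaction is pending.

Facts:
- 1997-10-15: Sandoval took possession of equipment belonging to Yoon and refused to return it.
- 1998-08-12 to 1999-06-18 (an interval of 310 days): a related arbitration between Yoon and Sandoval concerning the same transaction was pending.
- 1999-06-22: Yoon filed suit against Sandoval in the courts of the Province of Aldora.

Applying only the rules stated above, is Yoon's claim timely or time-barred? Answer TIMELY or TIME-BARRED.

The claim accrued on 1997-10-15, when the wrongful act occurred.
Adding the 1 year base period to 1997-10-15 gives a deadline of 1998-10-15, before any tolling.
The pending related arbitration from 1998-08-12 to 1999-06-18 tolled the period for 310 days, extending the deadline to 1999-08-21.
The 1999-06-22 filing precedes the 1999-08-21 deadline; the claim is timely.

TIMELY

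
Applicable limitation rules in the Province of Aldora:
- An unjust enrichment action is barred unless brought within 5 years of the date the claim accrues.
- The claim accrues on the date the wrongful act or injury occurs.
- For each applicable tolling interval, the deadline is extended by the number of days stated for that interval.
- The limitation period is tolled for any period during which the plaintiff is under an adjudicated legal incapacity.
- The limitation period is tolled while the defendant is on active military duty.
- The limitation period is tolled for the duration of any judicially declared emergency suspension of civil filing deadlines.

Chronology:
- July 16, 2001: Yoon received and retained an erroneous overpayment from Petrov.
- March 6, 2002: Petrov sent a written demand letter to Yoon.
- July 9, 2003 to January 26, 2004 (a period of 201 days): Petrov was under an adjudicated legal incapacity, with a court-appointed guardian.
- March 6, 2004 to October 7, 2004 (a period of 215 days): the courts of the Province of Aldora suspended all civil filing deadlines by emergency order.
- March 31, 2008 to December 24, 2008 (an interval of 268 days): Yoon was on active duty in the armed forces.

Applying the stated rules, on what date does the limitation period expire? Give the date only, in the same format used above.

September 5, 2007

The claim accrued on July 16, 2001, the date of the act.
The untolled deadline — 5 years after July 16, 2001 — is July 16, 2006.
The period was tolled for 201 days by the plaintiff's legal incapacity (July 9, 2003 to January 26, 2004), pushing the deadline to February 2, 2007.
The emergency suspension of filing deadlines from March 6, 2004 to October 7, 2004 tolled the period for 215 days, extending the deadline to September 5, 2007.
The defendant's active military service from March 31, 2008 to December 24, 2008 began after the period had already run on September 5, 2007, so it has no tolling effect.
None of the other events listed affects the running of the period under the stated rules.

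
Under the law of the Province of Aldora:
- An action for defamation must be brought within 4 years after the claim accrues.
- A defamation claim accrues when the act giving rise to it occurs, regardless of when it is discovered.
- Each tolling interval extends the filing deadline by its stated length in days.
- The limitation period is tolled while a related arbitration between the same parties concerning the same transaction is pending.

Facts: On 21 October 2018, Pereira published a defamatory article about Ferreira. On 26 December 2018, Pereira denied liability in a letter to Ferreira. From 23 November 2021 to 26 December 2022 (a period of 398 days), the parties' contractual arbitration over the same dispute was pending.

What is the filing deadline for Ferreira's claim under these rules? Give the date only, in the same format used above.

The claim accrued on 21 October 2018, when the wrongful act occurred.
4 years from 21 October 2018 is 21 October 2022.
Because the pending related arbitration ran from 23 November 2021 to 26 December 2022, the deadline is extended by 398 days to 23 November 2023.
Nothing else in the chronology tolls or restarts the period.

23 November 2023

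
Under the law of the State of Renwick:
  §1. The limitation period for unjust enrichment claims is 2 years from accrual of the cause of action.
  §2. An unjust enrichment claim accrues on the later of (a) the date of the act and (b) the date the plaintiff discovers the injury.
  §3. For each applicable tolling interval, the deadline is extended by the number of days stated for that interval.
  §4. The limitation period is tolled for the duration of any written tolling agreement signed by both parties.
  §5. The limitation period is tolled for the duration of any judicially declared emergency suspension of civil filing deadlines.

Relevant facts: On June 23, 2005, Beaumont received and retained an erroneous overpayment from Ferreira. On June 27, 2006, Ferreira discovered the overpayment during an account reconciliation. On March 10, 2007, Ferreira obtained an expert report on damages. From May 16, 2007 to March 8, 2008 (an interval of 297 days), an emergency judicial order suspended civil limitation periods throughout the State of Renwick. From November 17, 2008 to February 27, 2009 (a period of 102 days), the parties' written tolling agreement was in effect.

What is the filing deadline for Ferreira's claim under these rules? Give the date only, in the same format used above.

The claim accrued on June 27, 2006 — the later of the June 23, 2005 act and the June 27, 2006 discovery.
The untolled deadline — 2 years after June 27, 2006 — is June 27, 2008.
Because the emergency suspension of filing deadlines ran from May 16, 2007 to March 8, 2008, the deadline is extended by 297 days to April 20, 2009.
The written tolling agreement from November 17, 2008 to February 27, 2009 tolled the period for 102 days, extending the deadline to July 31, 2009.
None of the other events listed affects the running of the period under the stated rules.

July 31, 2009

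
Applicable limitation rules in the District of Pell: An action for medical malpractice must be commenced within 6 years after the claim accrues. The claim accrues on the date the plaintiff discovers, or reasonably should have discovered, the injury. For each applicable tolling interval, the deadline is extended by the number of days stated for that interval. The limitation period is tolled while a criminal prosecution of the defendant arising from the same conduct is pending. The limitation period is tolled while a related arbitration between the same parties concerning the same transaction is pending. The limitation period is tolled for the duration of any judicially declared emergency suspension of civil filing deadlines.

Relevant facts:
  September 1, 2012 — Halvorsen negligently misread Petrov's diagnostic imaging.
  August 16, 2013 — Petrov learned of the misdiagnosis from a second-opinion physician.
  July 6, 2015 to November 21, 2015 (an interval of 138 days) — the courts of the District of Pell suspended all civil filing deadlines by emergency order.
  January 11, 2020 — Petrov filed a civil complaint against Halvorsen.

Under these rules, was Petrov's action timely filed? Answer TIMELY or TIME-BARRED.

The claim did not accrue until Petrov discovered the injury on August 16, 2013; the September 1, 2012 act date does not start the clock under the stated rule.
6 years from August 16, 2013 is August 16, 2019.
The period was tolled for 138 days by the emergency suspension of filing deadlines (July 6, 2015 to November 21, 2015), pushing the deadline to January 1, 2020.
The January 11, 2020 filing falls after the January 1, 2020 deadline; the claim is time-barred.

TIME-BARRED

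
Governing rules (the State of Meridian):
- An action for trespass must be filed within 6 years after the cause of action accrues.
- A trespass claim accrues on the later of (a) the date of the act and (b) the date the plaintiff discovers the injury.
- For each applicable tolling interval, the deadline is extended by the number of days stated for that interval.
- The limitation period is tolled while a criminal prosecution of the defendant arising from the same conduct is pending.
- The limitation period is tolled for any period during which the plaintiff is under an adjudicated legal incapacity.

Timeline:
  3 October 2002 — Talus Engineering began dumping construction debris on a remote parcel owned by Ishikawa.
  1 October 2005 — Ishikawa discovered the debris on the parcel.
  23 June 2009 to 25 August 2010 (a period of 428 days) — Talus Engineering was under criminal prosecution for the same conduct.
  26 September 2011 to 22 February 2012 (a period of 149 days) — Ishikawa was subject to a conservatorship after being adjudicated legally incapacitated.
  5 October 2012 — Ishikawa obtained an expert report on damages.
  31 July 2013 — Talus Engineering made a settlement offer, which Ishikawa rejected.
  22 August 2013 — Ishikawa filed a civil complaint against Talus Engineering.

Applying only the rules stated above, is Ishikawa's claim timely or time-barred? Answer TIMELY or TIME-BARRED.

The claim accrued on 1 October 2005 — the later of the 3 October 2002 act and the 1 October 2005 discovery.
Adding the 6 years base period to 1 October 2005 gives a deadline of 1 October 2011, before any tolling.
The pending criminal prosecution from 23 June 2009 to 25 August 2010 tolled the period for 428 days, extending the deadline to 2 December 2012.
The period was tolled for 149 days by the plaintiff's legal incapacity (26 September 2011 to 22 February 2012), pushing the deadline to 30 April 2013.
The other events in the timeline have no effect on the limitation period under the stated rules.
Ishikawa filed on 22 August 2013, after the 30 April 2013 deadline, so the action is time-barred.

TIME-BARRED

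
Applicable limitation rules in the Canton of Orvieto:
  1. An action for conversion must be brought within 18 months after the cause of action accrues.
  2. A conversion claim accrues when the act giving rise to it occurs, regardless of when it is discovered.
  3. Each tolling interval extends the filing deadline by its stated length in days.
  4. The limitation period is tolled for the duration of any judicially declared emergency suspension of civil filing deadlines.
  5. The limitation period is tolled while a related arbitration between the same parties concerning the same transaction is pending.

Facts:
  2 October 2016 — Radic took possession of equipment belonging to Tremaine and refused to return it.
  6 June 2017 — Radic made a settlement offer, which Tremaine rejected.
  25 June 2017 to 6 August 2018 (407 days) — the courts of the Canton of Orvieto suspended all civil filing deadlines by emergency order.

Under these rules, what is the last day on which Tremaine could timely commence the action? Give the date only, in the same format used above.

The limitation period began to run on 2 October 2016.
Adding the 18 months base period to 2 October 2016 gives a deadline of 2 April 2018, before any tolling.
The emergency suspension of filing deadlines from 25 June 2017 to 6 August 2018 tolled the period for 407 days, extending the deadline to 14 May 2019.
The other events in the timeline have no effect on the limitation period under the stated rules.

14 May 2019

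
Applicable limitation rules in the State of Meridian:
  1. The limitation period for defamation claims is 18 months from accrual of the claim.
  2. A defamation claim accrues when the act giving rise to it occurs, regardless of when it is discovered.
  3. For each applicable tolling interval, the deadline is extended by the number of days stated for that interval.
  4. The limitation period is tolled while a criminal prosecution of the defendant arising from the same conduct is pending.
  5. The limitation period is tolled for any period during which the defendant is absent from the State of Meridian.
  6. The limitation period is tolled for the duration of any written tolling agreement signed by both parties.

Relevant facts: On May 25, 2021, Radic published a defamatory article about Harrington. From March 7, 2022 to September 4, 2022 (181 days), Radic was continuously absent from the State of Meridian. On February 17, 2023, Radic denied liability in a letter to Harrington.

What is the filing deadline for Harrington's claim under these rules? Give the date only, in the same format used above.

May 25, 2023

The limitation period began to run on May 25, 2021.
The untolled deadline — 18 months after May 25, 2021 — is November 25, 2022.
The defendant's absence from the jurisdiction from March 7, 2022 to September 4, 2022 tolled the period for 181 days, extending the deadline to May 25, 2023.
Nothing else in the chronology tolls or restarts the period.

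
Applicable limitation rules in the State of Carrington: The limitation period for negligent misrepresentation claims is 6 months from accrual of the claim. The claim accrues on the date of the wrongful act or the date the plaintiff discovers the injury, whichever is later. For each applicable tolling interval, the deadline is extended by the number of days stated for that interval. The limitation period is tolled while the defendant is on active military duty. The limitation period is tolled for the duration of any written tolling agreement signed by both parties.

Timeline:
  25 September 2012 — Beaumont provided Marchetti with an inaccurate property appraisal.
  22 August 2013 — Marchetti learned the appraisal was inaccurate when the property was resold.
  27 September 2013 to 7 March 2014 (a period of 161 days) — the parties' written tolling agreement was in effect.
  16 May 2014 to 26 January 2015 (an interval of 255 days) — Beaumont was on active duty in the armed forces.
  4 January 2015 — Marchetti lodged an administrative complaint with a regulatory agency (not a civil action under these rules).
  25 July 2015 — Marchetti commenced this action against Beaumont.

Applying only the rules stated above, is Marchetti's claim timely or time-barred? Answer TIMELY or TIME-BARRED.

Taking the later of the act (25 September 2012) and discovery (22 August 2013), the claim accrued on 22 August 2013.
6 months from 22 August 2013 is 22 February 2014.
The written tolling agreement from 27 September 2013 to 7 March 2014 tolled the period for 161 days, extending the deadline to 2 August 2014.
The period was tolled for 255 days by the defendant's active military service (16 May 2014 to 26 January 2015), pushing the deadline to 14 April 2015.
Nothing else in the chronology tolls or restarts the period.
Filing on 25 July 2015 missed the 14 April 2015 deadline — the action is time-barred.

TIME-BARRED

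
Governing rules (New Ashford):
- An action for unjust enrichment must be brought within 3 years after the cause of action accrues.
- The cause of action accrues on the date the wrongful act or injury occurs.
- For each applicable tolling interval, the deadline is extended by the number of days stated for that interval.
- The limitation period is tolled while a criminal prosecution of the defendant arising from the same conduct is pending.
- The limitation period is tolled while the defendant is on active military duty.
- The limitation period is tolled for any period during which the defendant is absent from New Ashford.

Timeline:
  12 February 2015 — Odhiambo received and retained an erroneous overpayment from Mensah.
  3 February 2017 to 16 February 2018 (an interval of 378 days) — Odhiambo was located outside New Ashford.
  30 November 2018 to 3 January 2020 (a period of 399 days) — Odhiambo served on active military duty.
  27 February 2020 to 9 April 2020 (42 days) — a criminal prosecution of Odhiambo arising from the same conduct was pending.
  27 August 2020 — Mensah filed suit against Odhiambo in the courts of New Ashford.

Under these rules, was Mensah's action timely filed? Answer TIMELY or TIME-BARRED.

TIME-BARRED

The claim accrued on 12 February 2015, when the wrongful act occurred.
3 years from 12 February 2015 is 12 February 2018.
Because the defendant's absence from the jurisdiction ran from 3 February 2017 to 16 February 2018, the deadline is extended by 378 days to 25 February 2019.
The defendant's active military service from 30 November 2018 to 3 January 2020 tolled the period for 399 days, extending the deadline to 30 March 2020.
Because the pending criminal prosecution ran from 27 February 2020 to 9 April 2020, the deadline is extended by 42 days to 11 May 2020.
The 27 August 2020 filing falls after the 11 May 2020 deadline; the claim is time-barred.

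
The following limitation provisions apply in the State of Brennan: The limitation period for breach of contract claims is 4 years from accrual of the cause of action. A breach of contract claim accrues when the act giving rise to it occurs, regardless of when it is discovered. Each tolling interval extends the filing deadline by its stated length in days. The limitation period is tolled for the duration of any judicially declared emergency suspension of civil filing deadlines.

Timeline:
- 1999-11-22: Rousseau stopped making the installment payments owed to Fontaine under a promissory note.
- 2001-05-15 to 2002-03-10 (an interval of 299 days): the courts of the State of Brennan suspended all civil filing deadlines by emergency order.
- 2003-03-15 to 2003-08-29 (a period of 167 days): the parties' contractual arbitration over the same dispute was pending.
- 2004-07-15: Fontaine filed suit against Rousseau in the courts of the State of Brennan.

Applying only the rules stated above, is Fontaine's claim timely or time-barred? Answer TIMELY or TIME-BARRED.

The limitation period began to run on 1999-11-22.
4 years from 1999-11-22 is 2003-11-22.
Because the emergency suspension of filing deadlines ran from 2001-05-15 to 2002-03-10, the deadline is extended by 299 days to 2004-09-16.
No stated provision tolls the period for a pending arbitration, so the interval from 2003-03-15 to 2003-08-29 has no effect on the deadline.
The 2004-07-15 filing precedes the 2004-09-16 deadline; the claim is timely.

TIMELY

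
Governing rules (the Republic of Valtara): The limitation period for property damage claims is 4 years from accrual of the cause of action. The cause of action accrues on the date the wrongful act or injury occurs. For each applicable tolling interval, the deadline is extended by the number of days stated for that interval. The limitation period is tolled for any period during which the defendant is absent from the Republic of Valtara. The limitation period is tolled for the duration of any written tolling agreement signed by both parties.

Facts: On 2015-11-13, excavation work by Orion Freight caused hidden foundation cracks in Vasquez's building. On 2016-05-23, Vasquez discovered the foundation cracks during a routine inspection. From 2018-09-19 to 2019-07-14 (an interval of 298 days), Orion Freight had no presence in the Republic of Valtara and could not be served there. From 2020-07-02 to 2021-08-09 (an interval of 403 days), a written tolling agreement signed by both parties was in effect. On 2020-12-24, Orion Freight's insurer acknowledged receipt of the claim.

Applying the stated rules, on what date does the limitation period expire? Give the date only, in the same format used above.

2021-10-14

The claim accrued on 2015-11-13, when the wrongful act occurred; under the stated occurrence rule the 2016-05-23 discovery does not delay accrual.
The untolled deadline — 4 years after 2015-11-13 — is 2019-11-13.
The defendant's absence from the jurisdiction from 2018-09-19 to 2019-07-14 tolled the period for 298 days, extending the deadline to 2020-09-06.
The written tolling agreement from 2020-07-02 to 2021-08-09 tolled the period for 403 days, extending the deadline to 2021-10-14.
Nothing else in the chronology tolls or restarts the period.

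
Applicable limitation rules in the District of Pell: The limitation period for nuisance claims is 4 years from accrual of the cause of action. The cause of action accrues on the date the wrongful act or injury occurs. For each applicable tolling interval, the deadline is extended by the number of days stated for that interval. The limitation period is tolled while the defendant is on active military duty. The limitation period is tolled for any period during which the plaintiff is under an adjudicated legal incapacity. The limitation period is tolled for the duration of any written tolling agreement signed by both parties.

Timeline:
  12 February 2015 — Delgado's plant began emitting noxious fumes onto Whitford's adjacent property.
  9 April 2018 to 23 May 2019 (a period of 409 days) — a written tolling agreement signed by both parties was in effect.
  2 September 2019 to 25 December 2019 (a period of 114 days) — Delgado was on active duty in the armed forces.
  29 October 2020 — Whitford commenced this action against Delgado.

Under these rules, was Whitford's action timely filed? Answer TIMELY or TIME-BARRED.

TIME-BARRED

The claim accrued on 12 February 2015, when the wrongful act occurred.
The untolled deadline — 4 years after 12 February 2015 — is 12 February 2019.
The written tolling agreement from 9 April 2018 to 23 May 2019 tolled the period for 409 days, extending the deadline to 27 March 2020.
Because the defendant's active military service ran from 2 September 2019 to 25 December 2019, the deadline is extended by 114 days to 19 July 2020.
Whitford filed on 29 October 2020, after the 19 July 2020 deadline, so the action is time-barred.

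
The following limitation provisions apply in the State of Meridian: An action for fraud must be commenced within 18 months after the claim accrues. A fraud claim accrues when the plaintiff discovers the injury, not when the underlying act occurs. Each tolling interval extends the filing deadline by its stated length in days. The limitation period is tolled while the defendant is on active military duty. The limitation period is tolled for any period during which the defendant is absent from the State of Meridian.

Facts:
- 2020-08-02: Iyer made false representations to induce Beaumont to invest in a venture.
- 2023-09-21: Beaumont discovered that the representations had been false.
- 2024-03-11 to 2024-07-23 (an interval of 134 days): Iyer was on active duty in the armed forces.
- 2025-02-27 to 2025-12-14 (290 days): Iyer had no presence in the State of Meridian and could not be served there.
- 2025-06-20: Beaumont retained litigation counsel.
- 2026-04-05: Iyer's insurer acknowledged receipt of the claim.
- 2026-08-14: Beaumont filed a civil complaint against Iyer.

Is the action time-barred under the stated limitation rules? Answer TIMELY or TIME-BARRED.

The claim did not accrue until Beaumont discovered the injury on 2023-09-21; the 2020-08-02 act date does not start the clock under the stated rule.
The untolled deadline — 18 months after 2023-09-21 — is 2025-03-21.
Because the defendant's active military service ran from 2024-03-11 to 2024-07-23, the deadline is extended by 134 days to 2025-08-02.
The defendant's absence from the jurisdiction from 2025-02-27 to 2025-12-14 tolled the period for 290 days, extending the deadline to 2026-05-19.
The other events in the timeline have no effect on the limitation period under the stated rules.
Beaumont filed on 2026-08-14, after the 2026-05-19 deadline, so the action is time-barred.

TIME-BARRED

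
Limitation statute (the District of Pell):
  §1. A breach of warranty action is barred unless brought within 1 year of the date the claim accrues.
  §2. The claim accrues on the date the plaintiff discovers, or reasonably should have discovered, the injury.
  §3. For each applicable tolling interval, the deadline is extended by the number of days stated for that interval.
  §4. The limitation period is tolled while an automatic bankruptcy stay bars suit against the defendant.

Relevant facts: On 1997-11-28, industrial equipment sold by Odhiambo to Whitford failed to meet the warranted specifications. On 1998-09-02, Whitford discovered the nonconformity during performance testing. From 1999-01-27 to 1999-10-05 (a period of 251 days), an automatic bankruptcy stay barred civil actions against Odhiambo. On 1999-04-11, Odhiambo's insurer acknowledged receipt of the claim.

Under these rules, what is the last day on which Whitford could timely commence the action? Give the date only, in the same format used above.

Accrual is tied to discovery, so the period began on 1998-09-02 rather than on 1997-11-28 when the act occurred.
1 year from 1998-09-02 is 1999-09-02.
The period was tolled for 251 days by the automatic bankruptcy stay (1999-01-27 to 1999-10-05), pushing the deadline to 2000-05-10.
The other events in the timeline have no effect on the limitation period under the stated rules.

2000-05-10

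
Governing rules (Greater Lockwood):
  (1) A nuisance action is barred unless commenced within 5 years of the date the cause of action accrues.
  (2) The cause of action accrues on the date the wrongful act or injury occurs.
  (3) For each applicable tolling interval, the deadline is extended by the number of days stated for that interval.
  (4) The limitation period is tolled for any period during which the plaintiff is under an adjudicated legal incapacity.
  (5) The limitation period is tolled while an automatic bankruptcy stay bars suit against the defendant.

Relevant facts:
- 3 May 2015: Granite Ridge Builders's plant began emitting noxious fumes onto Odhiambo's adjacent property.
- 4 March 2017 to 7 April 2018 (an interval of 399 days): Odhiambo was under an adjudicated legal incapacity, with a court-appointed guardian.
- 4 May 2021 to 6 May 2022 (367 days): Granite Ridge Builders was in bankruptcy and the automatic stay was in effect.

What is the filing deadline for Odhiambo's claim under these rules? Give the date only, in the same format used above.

8 June 2022

The limitation period began to run on 3 May 2015.
The untolled deadline — 5 years after 3 May 2015 — is 3 May 2020.
The plaintiff's legal incapacity from 4 March 2017 to 7 April 2018 tolled the period for 399 days, extending the deadline to 6 June 2021.
The period was tolled for 367 days by the automatic bankruptcy stay (4 May 2021 to 6 May 2022), pushing the deadline to 8 June 2022.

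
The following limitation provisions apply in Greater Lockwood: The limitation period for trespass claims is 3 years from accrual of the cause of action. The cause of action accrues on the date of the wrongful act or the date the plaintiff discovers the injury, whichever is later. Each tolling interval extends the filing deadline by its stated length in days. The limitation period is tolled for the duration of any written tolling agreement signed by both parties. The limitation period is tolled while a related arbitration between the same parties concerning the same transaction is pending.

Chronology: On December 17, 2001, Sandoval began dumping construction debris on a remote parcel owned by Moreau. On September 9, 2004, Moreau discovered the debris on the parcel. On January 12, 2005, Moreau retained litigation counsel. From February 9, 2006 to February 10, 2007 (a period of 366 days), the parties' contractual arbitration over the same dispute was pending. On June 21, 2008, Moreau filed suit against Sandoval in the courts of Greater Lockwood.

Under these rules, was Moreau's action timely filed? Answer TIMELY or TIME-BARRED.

TIMELY

Because discovery on September 9, 2004 post-dates the December 17, 2001 act, accrual under the later-of rule falls on September 9, 2004.
3 years from September 9, 2004 is September 9, 2007.
Because the pending related arbitration ran from February 9, 2006 to February 10, 2007, the deadline is extended by 366 days to September 9, 2008.
Nothing else in the chronology tolls or restarts the period.
Filing on June 21, 2008 beat the September 9, 2008 deadline — the action is timely.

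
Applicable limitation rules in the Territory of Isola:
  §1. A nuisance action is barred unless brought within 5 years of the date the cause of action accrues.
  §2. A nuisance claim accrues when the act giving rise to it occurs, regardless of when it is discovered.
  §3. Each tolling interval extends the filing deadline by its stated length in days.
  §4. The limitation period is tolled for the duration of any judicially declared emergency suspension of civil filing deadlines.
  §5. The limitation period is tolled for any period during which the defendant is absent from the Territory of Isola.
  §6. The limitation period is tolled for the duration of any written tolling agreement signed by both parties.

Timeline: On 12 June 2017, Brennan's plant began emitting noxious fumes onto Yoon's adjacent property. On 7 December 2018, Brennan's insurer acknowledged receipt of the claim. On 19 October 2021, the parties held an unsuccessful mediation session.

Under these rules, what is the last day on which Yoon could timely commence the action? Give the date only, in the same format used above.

The claim accrued on 12 June 2017, when the wrongful act occurred.
The untolled deadline — 5 years after 12 June 2017 — is 12 June 2022.
The other events in the timeline have no effect on the limitation period under the stated rules.

12 June 2022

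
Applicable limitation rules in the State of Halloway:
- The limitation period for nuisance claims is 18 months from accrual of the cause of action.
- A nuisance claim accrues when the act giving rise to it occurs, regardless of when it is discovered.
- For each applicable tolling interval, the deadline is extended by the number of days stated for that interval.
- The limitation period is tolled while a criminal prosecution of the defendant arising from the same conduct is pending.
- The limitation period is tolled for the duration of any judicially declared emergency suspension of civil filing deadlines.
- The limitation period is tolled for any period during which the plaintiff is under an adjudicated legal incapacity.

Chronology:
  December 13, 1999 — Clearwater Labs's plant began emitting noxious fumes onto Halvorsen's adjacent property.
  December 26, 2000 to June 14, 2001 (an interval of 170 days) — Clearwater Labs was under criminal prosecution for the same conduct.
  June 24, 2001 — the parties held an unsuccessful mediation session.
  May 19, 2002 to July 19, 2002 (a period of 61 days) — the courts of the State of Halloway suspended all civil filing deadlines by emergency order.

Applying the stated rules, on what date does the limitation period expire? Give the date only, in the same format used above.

The limitation period began to run on December 13, 1999.
18 months from December 13, 1999 is June 13, 2001.
The pending criminal prosecution from December 26, 2000 to June 14, 2001 tolled the period for 170 days, extending the deadline to November 30, 2001.
The emergency suspension of filing deadlines starting May 19, 2002 came too late — the period had run on November 30, 2001 — and so does not extend the deadline.
The other events in the timeline have no effect on the limitation period under the stated rules.

November 30, 2001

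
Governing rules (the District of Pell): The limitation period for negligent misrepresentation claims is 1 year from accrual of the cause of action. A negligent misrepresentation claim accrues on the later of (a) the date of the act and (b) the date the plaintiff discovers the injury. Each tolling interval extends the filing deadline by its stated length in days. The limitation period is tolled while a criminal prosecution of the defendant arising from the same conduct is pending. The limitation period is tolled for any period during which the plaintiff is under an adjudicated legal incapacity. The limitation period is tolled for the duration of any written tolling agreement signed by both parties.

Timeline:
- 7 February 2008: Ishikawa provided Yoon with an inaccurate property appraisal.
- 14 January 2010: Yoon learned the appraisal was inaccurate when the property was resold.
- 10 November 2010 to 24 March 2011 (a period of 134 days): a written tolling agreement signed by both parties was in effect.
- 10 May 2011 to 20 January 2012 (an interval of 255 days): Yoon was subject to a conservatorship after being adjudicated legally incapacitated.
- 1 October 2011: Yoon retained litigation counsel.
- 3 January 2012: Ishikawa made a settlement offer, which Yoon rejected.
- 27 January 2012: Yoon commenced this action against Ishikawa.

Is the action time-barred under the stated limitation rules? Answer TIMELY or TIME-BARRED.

Taking the later of the act (7 February 2008) and discovery (14 January 2010), the claim accrued on 14 January 2010.
1 year from 14 January 2010 is 14 January 2011.
The period was tolled for 134 days by the written tolling agreement (10 November 2010 to 24 March 2011), pushing the deadline to 28 May 2011.
The period was tolled for 255 days by the plaintiff's legal incapacity (10 May 2011 to 20 January 2012), pushing the deadline to 7 February 2012.
The other events in the timeline have no effect on the limitation period under the stated rules.
Filing on 27 January 2012 beat the 7 February 2012 deadline — the action is timely.

TIMELY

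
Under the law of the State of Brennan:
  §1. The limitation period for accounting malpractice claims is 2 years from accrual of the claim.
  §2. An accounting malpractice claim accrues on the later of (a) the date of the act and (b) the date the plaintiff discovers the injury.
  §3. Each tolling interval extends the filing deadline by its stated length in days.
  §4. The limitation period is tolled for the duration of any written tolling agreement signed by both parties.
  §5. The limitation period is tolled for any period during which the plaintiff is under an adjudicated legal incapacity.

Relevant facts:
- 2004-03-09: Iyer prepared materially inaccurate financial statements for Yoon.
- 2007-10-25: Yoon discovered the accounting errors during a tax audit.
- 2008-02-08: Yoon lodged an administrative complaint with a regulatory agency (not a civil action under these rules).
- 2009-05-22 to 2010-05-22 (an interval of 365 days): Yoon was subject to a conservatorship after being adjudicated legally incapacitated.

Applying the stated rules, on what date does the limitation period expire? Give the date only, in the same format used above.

The claim accrued on 2007-10-25 — the later of the 2004-03-09 act and the 2007-10-25 discovery.
Adding the 2 years base period to 2007-10-25 gives a deadline of 2009-10-25, before any tolling.
The period was tolled for 365 days by the plaintiff's legal incapacity (2009-05-22 to 2010-05-22), pushing the deadline to 2010-10-25.
Nothing else in the chronology tolls or restarts the period.

2010-10-25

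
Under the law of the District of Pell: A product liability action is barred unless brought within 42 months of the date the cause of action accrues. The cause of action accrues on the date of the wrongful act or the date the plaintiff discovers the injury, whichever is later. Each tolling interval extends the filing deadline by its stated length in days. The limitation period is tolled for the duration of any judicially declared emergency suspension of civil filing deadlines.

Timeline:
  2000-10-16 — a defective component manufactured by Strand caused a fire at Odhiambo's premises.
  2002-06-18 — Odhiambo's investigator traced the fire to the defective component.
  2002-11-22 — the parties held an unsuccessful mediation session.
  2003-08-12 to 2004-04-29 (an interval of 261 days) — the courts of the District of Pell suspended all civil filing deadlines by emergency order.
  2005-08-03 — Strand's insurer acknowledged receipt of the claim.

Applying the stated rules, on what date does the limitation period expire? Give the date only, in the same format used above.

2006-09-05

The claim accrued on 2002-06-18 — the later of the 2000-10-16 act and the 2002-06-18 discovery.
42 months from 2002-06-18 is 2005-12-18.
The emergency suspension of filing deadlines from 2003-08-12 to 2004-04-29 tolled the period for 261 days, extending the deadline to 2006-09-05.
None of the other events listed affects the running of the period under the stated rules.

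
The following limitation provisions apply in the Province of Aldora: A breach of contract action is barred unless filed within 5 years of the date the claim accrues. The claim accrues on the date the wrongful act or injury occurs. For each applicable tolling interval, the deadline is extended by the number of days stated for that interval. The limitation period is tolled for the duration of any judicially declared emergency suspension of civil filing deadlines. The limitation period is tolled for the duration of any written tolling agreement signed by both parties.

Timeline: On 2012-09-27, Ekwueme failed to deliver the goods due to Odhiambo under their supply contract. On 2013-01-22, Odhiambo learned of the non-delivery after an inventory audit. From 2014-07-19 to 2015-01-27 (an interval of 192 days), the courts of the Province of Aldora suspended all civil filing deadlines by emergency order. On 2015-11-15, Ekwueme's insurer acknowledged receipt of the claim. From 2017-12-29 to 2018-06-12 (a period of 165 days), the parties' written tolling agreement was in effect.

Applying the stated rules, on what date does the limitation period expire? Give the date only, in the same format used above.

Because the rule ties accrual to occurrence, the claim accrued on 2012-09-27, not on the 2013-01-22 discovery date.
The untolled deadline — 5 years after 2012-09-27 — is 2017-09-27.
The period was tolled for 192 days by the emergency suspension of filing deadlines (2014-07-19 to 2015-01-27), pushing the deadline to 2018-04-07.
The period was tolled for 165 days by the written tolling agreement (2017-12-29 to 2018-06-12), pushing the deadline to 2018-09-19.
Nothing else in the chronology tolls or restarts the period.

2018-09-19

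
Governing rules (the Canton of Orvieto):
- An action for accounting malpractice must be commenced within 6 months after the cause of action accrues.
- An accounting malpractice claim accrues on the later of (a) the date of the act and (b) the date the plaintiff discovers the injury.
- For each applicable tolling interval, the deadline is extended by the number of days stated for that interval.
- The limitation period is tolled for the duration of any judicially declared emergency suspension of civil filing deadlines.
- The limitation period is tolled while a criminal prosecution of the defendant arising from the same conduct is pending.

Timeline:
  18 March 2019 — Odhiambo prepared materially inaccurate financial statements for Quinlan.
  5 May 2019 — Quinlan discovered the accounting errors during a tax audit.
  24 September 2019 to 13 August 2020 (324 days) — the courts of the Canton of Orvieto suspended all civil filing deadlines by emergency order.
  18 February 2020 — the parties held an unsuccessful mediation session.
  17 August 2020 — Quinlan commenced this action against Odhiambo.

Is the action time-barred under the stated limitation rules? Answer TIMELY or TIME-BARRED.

TIMELY

Because discovery on 5 May 2019 post-dates the 18 March 2019 act, accrual under the later-of rule falls on 5 May 2019.
6 months from 5 May 2019 is 5 November 2019.
The period was tolled for 324 days by the emergency suspension of filing deadlines (24 September 2019 to 13 August 2020), pushing the deadline to 24 September 2020.
None of the other events listed affects the running of the period under the stated rules.
Filing on 17 August 2020 beat the 24 September 2020 deadline — the action is timely.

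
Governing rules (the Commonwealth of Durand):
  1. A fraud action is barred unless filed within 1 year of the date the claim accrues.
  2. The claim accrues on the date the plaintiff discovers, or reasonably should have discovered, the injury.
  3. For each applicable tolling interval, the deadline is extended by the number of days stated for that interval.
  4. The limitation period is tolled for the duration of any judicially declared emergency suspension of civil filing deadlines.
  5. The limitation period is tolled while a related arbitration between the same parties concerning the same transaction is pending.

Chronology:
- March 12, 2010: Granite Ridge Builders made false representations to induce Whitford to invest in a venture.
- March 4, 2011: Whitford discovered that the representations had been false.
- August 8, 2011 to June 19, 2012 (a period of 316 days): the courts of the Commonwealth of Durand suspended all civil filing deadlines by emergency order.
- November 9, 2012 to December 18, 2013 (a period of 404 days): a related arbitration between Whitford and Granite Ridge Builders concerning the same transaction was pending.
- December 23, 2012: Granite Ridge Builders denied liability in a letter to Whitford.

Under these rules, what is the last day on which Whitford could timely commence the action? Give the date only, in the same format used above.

February 22, 2014

The claim did not accrue until Whitford discovered the injury on March 4, 2011; the March 12, 2010 act date does not start the clock under the stated rule.
1 year from March 4, 2011 is March 4, 2012.
The emergency suspension of filing deadlines from August 8, 2011 to June 19, 2012 tolled the period for 316 days, extending the deadline to January 14, 2013.
The period was tolled for 404 days by the pending related arbitration (November 9, 2012 to December 18, 2013), pushing the deadline to February 22, 2014.
Nothing else in the chronology tolls or restarts the period.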